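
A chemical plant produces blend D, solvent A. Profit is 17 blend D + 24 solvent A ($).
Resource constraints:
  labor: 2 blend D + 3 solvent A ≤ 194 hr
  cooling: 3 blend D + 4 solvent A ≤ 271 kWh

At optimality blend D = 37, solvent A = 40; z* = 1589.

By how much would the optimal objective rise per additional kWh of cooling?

3

Both labor and cooling are binding at x*.
The binding rows give the dual system: 2·y_labor + 3·y_cooling = 17 and 3·y_labor + 4·y_cooling = 24.
→ y_labor = 4 and y_cooling = 3.
Shadow price of cooling = 3.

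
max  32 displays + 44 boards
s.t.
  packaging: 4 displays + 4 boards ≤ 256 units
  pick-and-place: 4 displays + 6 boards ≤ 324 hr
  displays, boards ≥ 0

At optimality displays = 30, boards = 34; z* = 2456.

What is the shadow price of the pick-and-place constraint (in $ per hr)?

6

Check each constraint at x*: packaging 256/256 (tight); pick-and-place 324/324 (tight).
Dual feasibility on the basic columns requires 4·y_packaging + 4·y_pick-and-place = 32, 4·y_packaging + 6·y_pick-and-place = 44.
→ y_packaging = 2 and y_pick-and-place = 6.
Shadow price of pick-and-place = 6.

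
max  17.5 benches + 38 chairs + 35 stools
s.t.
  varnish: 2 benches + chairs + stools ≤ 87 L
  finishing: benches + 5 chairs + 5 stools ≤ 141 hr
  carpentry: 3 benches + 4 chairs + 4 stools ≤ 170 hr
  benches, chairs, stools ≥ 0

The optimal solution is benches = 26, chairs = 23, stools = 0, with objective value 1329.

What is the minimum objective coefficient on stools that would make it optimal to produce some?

Check each constraint at x*: varnish 75/87 (slack 12); finishing 141/141 (tight); carpentry 170/170 (tight).
By complementary slackness, y = 0 for the non-binding constraint.
The binding rows give the dual system: 1·y_finishing + 3·y_carpentry = 17.5 and 5·y_finishing + 4·y_carpentry = 38.
This yields shadow prices y_finishing = 4, y_carpentry = 4.5.
stools enters the basis when its profit ≥ yᵀa₃ = 4·5 + 4.5·4 = 38.

38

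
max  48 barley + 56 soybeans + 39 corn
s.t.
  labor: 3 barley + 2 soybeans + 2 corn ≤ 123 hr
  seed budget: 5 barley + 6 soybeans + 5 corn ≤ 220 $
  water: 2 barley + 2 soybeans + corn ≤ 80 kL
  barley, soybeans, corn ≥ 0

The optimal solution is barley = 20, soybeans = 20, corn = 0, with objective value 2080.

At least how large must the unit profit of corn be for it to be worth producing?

44

Binding: seed budget and water. Non-binding: labor (23 unused).
By complementary slackness, y = 0 for the non-binding constraint.
Dual feasibility on the basic columns requires 5·y_seed budget + 2·y_water = 48, 6·y_seed budget + 2·y_water = 56.
Solving: y_seed budget = 8, y_water = 4.
corn enters the basis when its profit ≥ yᵀa₃ = 8·5 + 4·1 = 44.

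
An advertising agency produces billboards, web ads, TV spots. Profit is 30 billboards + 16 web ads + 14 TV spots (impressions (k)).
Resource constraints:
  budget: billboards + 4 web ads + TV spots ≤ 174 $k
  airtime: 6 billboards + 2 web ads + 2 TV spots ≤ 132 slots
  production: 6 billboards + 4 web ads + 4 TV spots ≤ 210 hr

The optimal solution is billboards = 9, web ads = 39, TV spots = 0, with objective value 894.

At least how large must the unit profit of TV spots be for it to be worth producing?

16

Check each constraint at x*: budget 165/174 (slack 9); airtime 132/132 (tight); production 210/210 (tight).
Slack constraints have shadow price 0 (complementary slackness).
Dual feasibility on the basic columns requires 6·y_airtime + 6·y_production = 30, 2·y_airtime + 4·y_production = 16.
→ y_airtime = 2 and y_production = 3.
TV spots enters the basis when its profit ≥ yᵀa₃ = 2·2 + 3·4 = 16.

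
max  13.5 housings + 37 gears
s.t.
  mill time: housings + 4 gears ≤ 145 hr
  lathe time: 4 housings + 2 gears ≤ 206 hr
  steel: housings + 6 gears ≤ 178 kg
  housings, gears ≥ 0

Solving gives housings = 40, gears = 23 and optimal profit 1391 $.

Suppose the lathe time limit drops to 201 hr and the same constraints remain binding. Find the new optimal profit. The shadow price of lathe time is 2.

1381

Δb = -5, so new z* = 1391 + (2)·(-5) = 1391 − 10 = 1381.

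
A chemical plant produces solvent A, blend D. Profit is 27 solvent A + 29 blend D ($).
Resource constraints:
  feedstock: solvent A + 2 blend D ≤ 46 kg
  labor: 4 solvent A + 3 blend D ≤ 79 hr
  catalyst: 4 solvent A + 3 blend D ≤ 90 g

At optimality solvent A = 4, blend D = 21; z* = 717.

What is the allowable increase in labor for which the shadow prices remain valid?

11

Binding constraints: feedstock, labor. The basis is B = [[1,2],[4,3]] with det -5.
Per unit increase in labor, x* moves by d = (0.4, -0.2).
The basis stays optimal until catalyst becomes binding; allowable increase = 11 hr.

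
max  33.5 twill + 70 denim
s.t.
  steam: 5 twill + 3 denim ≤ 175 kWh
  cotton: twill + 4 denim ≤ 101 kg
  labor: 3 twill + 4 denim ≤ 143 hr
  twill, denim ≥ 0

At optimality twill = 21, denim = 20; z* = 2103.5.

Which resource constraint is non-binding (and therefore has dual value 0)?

steam: 165/175 (slack 10)
cotton: 101/101 (binding)
labor: 143/143 (binding)
By complementary slackness, a constraint with positive slack has shadow price 0 → steam.

steam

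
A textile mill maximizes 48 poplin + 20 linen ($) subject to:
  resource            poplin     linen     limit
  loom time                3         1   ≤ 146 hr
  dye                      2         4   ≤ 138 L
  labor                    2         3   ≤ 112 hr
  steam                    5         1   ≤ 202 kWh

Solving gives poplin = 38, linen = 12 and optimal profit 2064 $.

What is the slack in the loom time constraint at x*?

loom time used = 3·38 + 1·12 = 126; slack = 146 − 126 = 20.

20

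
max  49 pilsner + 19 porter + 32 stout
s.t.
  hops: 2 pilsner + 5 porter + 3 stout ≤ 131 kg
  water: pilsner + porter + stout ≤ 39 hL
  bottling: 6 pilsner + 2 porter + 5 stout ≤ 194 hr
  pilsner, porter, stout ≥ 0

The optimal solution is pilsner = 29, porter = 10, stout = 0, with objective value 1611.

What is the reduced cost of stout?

Check each constraint at x*: hops 108/131 (slack 23); water 39/39 (tight); bottling 194/194 (tight).
Since hops is not tight, its dual is 0.
Dual feasibility on the basic columns requires 1·y_water + 6·y_bottling = 49, 1·y_water + 2·y_bottling = 19.
Solving: y_water = 4, y_bottling = 7.5.
Reduced cost of stout: c₃ − yᵀa₃ = 32 − (4·1 + 7.5·5) = 32 − 41.5 = -9.5.

-9.5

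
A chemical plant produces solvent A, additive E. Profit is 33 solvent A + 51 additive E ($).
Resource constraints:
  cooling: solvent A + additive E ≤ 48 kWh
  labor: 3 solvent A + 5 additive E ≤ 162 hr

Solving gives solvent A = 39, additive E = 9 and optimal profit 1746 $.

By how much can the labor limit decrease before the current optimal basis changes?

18

Binding constraints: cooling, labor. The basis is B = [[1,1],[3,5]] with det 2.
Per unit decrease in labor, x* moves by d = (0.5, -0.5).
The basis stays optimal until additive E reaches 0; allowable decrease = 18 hr.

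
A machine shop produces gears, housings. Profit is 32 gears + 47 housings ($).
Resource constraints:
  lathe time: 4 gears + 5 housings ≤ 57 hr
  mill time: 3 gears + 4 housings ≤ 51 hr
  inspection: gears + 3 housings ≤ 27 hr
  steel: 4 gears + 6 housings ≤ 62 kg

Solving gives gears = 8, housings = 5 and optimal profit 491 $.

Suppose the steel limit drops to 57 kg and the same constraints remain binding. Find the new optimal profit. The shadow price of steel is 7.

Δb = -5, so new z* = 491 + (7)·(-5) = 491 − 35 = 456.

456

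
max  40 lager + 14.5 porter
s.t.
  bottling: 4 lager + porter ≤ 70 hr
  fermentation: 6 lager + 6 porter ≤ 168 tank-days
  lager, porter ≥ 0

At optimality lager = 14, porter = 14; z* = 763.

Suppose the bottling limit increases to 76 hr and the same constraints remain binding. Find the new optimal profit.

814

At the optimum: bottling uses 70 of 70 (binding); fermentation uses 168 of 168 (binding).
The binding rows give the dual system: 4·y_bottling + 6·y_fermentation = 40 and 1·y_bottling + 6·y_fermentation = 14.5.
Solving: y_bottling = 8.5, y_fermentation = 1.
Δz = y_bottling·Δb = 8.5 × (6) = 51, so new z* = 763 + 51 = 814.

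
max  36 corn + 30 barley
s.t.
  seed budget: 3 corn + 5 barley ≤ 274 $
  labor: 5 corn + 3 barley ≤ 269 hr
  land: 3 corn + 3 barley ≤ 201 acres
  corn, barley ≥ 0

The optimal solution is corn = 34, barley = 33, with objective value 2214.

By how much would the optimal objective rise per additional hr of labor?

Binding: labor and land. Non-binding: seed budget (7 unused).
By complementary slackness, y = 0 for the non-binding constraint.
From A_Bᵀ y = c: 5·y_labor + 3·y_land = 36; 3·y_labor + 3·y_land = 30.
This yields shadow prices y_labor = 3, y_land = 7.
Shadow price of labor = 3.

3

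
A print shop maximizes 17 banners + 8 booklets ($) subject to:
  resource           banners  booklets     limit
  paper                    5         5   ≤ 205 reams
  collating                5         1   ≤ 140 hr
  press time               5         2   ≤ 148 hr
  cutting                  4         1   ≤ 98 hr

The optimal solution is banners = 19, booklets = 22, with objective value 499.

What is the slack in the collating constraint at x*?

23

collating used = 5·19 + 1·22 = 117; slack = 140 − 117 = 23.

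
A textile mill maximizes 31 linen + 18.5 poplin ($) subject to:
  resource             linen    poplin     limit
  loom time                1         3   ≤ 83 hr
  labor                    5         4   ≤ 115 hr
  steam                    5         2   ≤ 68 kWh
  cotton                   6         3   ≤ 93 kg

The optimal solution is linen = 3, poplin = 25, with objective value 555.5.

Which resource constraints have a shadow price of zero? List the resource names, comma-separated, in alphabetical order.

loom time, steam

loom time: 78/83 (slack 5)
labor: 115/115 (binding)
steam: 65/68 (slack 3)
cotton: 93/93 (binding)
By complementary slackness, a constraint with positive slack has shadow price 0 → loom time, steam.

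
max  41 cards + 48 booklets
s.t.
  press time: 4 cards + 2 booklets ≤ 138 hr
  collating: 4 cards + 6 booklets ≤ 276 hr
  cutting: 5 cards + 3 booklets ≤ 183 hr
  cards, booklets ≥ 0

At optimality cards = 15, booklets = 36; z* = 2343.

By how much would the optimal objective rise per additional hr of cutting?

At the optimum: press time uses 132 of 138 (slack = 6); collating uses 276 of 276 (binding); cutting uses 183 of 183 (binding).
By complementary slackness, y = 0 for the non-binding constraint.
Dual feasibility on the basic columns requires 4·y_collating + 5·y_cutting = 41, 6·y_collating + 3·y_cutting = 48.
→ y_collating = 6.5 and y_cutting = 3.
Shadow price of cutting = 3.

3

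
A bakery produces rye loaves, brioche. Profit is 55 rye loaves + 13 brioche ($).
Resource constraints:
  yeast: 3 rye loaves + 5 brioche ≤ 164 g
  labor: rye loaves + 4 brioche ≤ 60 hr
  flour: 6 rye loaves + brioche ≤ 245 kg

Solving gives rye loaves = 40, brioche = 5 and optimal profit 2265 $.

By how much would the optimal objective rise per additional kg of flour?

9

Check each constraint at x*: yeast 145/164 (slack 19); labor 60/60 (tight); flour 245/245 (tight).
Since yeast is not tight, its dual is 0.
From A_Bᵀ y = c: 1·y_labor + 6·y_flour = 55; 4·y_labor + 1·y_flour = 13.
→ y_labor = 1 and y_flour = 9.
Shadow price of flour = 9.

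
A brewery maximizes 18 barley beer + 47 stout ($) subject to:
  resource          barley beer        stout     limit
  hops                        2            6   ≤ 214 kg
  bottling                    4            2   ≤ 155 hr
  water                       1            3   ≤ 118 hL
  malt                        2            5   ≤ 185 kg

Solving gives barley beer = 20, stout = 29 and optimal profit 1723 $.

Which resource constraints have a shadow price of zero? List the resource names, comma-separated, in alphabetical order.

bottling, water

hops: 214/214 (binding)
bottling: 138/155 (slack 17)
water: 107/118 (slack 11)
malt: 185/185 (binding)
By complementary slackness, a constraint with positive slack has shadow price 0 → bottling, water.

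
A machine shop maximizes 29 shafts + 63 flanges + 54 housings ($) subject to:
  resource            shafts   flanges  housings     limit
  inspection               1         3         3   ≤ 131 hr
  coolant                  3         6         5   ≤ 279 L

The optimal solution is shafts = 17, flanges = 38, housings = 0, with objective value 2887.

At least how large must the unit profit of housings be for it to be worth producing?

At the optimum: inspection uses 131 of 131 (binding); coolant uses 279 of 279 (binding).
Dual feasibility on the basic columns requires 1·y_inspection + 3·y_coolant = 29, 3·y_inspection + 6·y_coolant = 63.
This yields shadow prices y_inspection = 5, y_coolant = 8.
housings enters the basis when its profit ≥ yᵀa₃ = 5·3 + 8·5 = 55.

55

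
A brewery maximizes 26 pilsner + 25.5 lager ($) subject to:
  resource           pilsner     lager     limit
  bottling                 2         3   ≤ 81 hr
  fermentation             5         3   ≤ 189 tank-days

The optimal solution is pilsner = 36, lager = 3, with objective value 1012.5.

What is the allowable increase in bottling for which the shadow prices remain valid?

Binding constraints: bottling, fermentation. The basis is B = [[2,3],[5,3]] with det -9.
Per unit increase in bottling, x* moves by d = (-0.3333, 0.5556).
The basis stays optimal until pilsner reaches 0; allowable increase = 108 hr.

108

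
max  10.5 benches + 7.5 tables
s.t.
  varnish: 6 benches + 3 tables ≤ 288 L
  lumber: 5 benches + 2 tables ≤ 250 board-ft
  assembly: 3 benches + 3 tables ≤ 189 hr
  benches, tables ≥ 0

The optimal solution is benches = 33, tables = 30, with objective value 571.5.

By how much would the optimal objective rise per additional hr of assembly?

Check each constraint at x*: varnish 288/288 (tight); lumber 225/250 (slack 25); assembly 189/189 (tight).
By complementary slackness, y = 0 for the non-binding constraint.
The binding rows give the dual system: 6·y_varnish + 3·y_assembly = 10.5 and 3·y_varnish + 3·y_assembly = 7.5.
This yields shadow prices y_varnish = 1, y_assembly = 1.5.
Shadow price of assembly = 1.5.

1.5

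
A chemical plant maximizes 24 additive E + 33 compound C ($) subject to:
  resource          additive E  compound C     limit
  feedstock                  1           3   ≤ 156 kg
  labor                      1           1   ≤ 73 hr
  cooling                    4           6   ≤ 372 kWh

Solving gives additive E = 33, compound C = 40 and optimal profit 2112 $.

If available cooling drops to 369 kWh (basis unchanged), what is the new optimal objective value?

Check each constraint at x*: feedstock 153/156 (slack 3); labor 73/73 (tight); cooling 372/372 (tight).
Since feedstock is not tight, its dual is 0.
From A_Bᵀ y = c: 1·y_labor + 4·y_cooling = 24; 1·y_labor + 6·y_cooling = 33.
→ y_labor = 6 and y_cooling = 4.5.
Δz = y_cooling·Δb = 4.5 × (-3) = -13.5, so new z* = 2112 − 13.5 = 2098.5.

2098.5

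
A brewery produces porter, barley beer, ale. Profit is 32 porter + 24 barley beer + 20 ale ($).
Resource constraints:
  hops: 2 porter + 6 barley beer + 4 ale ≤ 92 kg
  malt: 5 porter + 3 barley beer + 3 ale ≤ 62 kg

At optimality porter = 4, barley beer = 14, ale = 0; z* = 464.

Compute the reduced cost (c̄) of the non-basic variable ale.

Both hops and malt are binding at x*.
Dual feasibility on the basic columns requires 2·y_hops + 5·y_malt = 32, 6·y_hops + 3·y_malt = 24.
→ y_hops = 1 and y_malt = 6.
Reduced cost of ale: c₃ − yᵀa₃ = 20 − (1·4 + 6·3) = 20 − 22 = -2.

-2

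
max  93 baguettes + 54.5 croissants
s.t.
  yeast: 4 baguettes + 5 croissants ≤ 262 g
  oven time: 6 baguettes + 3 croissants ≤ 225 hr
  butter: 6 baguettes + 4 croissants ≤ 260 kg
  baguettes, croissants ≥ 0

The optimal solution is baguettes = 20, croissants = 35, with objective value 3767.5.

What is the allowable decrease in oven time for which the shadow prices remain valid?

Binding constraints: oven time, butter. The basis is B = [[6,3],[6,4]] with det 6.
Per unit decrease in oven time, x* moves by d = (-0.6667, 1).
The basis stays optimal until yeast becomes binding; allowable decrease = 3 hr.

3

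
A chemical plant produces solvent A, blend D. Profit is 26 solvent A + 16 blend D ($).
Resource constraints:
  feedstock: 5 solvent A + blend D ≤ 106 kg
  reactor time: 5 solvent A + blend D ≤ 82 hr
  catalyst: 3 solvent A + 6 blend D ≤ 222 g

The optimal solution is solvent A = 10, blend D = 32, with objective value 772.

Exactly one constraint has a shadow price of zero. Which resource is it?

feedstock

feedstock: 82/106 (slack 24)
reactor time: 82/82 (binding)
catalyst: 222/222 (binding)
By complementary slackness, a constraint with positive slack has shadow price 0 → feedstock.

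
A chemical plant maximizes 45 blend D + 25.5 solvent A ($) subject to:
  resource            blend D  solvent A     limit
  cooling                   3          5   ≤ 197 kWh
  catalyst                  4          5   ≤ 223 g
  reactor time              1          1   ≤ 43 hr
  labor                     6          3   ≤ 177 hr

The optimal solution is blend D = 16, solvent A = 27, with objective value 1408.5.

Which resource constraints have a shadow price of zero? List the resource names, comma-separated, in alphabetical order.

catalyst, cooling

cooling: 183/197 (slack 14)
catalyst: 199/223 (slack 24)
reactor time: 43/43 (binding)
labor: 177/177 (binding)
By complementary slackness, a constraint with positive slack has shadow price 0 → catalyst, cooling.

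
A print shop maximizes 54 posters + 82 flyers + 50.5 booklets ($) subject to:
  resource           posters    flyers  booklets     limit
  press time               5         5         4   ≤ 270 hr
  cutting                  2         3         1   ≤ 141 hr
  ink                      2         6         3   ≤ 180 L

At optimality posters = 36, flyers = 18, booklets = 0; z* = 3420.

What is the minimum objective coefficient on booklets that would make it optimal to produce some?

53

Binding: press time and ink. Non-binding: cutting (15 unused).
By complementary slackness, y = 0 for the non-binding constraint.
Dual feasibility on the basic columns requires 5·y_press time + 2·y_ink = 54, 5·y_press time + 6·y_ink = 82.
This yields shadow prices y_press time = 8, y_ink = 7.
booklets enters the basis when its profit ≥ yᵀa₃ = 8·4 + 7·3 = 53.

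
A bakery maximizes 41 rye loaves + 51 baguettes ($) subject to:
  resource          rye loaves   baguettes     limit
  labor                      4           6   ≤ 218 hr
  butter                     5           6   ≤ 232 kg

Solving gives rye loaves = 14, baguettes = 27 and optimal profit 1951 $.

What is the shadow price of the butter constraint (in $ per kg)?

7

Check each constraint at x*: labor 218/218 (tight); butter 232/232 (tight).
From A_Bᵀ y = c: 4·y_labor + 5·y_butter = 41; 6·y_labor + 6·y_butter = 51.
→ y_labor = 1.5 and y_butter = 7.
Shadow price of butter = 7.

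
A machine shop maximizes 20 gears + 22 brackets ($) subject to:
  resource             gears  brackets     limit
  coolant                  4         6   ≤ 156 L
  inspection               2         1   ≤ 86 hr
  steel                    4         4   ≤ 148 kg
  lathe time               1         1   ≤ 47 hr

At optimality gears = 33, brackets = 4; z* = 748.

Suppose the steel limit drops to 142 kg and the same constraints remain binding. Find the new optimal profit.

At the optimum: coolant uses 156 of 156 (binding); inspection uses 70 of 86 (slack = 16); steel uses 148 of 148 (binding); lathe time uses 37 of 47 (slack = 10).
By complementary slackness, y = 0 for the non-binding constraints.
From A_Bᵀ y = c: 4·y_coolant + 4·y_steel = 20; 6·y_coolant + 4·y_steel = 22.
This yields shadow prices y_coolant = 1, y_steel = 4.
Δz = y_steel·Δb = 4 × (-6) = -24, so new z* = 748 − 24 = 724.

724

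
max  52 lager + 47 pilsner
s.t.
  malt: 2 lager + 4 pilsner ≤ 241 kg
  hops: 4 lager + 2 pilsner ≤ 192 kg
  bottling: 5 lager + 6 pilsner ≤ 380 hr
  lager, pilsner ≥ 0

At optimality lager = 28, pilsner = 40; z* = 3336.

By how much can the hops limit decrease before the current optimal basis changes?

Binding constraints: hops, bottling. The basis is B = [[4,2],[5,6]] with det 14.
Per unit decrease in hops, x* moves by d = (-0.4286, 0.3571).
The basis stays optimal until malt becomes binding; allowable decrease = 43.75 kg.

43.75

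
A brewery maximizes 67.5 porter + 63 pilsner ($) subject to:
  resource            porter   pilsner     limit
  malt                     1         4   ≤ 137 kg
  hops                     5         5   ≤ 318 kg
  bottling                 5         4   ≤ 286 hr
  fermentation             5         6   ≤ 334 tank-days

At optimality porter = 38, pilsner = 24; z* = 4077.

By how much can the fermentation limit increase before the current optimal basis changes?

Binding constraints: bottling, fermentation. The basis is B = [[5,4],[5,6]] with det 10.
Per unit increase in fermentation, x* moves by d = (-0.4, 0.5).
The basis stays optimal until malt becomes binding; allowable increase = 1.875 tank-days.

1.875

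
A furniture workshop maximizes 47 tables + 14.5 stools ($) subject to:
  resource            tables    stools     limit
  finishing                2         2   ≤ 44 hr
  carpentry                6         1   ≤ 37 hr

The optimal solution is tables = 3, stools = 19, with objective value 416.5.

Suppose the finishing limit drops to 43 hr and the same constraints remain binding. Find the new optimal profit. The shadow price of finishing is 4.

412.5

Δb = -1, so new z* = 416.5 + (4)·(-1) = 416.5 − 4 = 412.5.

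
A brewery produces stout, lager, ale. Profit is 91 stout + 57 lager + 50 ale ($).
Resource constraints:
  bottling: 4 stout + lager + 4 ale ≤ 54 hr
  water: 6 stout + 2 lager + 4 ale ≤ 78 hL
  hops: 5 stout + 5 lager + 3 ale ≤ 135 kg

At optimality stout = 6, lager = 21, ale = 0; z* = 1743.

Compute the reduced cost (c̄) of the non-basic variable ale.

-8

At the optimum: bottling uses 45 of 54 (slack = 9); water uses 78 of 78 (binding); hops uses 135 of 135 (binding).
Since bottling is not tight, its dual is 0.
The binding rows give the dual system: 6·y_water + 5·y_hops = 91 and 2·y_water + 5·y_hops = 57.
→ y_water = 8.5 and y_hops = 8.
Reduced cost of ale: c₃ − yᵀa₃ = 50 − (8.5·4 + 8·3) = 50 − 58 = -8.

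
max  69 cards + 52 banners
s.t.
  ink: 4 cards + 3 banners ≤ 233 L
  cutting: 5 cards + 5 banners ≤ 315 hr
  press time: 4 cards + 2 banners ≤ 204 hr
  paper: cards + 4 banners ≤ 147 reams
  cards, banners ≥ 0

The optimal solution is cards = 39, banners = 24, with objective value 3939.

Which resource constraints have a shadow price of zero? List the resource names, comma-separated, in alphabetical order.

ink, paper

ink: 228/233 (slack 5)
cutting: 315/315 (binding)
press time: 204/204 (binding)
paper: 135/147 (slack 12)
By complementary slackness, a constraint with positive slack has shadow price 0 → ink, paper.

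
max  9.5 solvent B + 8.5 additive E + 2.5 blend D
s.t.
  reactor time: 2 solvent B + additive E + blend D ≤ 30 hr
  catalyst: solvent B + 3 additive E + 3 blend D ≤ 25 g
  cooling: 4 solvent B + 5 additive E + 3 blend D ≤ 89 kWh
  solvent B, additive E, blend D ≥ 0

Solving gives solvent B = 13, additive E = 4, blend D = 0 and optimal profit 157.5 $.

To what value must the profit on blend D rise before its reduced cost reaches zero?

Check each constraint at x*: reactor time 30/30 (tight); catalyst 25/25 (tight); cooling 72/89 (slack 17).
By complementary slackness, y = 0 for the non-binding constraint.
The binding rows give the dual system: 2·y_reactor time + 1·y_catalyst = 9.5 and 1·y_reactor time + 3·y_catalyst = 8.5.
Solving: y_reactor time = 4, y_catalyst = 1.5.
blend D enters the basis when its profit ≥ yᵀa₃ = 4·1 + 1.5·3 = 8.5.

8.5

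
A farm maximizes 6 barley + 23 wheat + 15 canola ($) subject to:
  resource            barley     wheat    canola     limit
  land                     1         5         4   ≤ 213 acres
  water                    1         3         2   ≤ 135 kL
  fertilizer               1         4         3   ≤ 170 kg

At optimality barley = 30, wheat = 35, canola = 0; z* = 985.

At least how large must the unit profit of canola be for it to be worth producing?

17

Binding: water and fertilizer. Non-binding: land (8 unused).
Since land is not tight, its dual is 0.
The binding rows give the dual system: 1·y_water + 1·y_fertilizer = 6 and 3·y_water + 4·y_fertilizer = 23.
→ y_water = 1 and y_fertilizer = 5.
canola enters the basis when its profit ≥ yᵀa₃ = 1·2 + 5·3 = 17.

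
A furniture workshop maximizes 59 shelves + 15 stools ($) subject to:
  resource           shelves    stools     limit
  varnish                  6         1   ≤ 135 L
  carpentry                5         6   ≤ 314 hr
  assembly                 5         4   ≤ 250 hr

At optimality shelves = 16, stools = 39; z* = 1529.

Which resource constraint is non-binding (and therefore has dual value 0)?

assembly

varnish: 135/135 (binding)
carpentry: 314/314 (binding)
assembly: 236/250 (slack 14)
By complementary slackness, a constraint with positive slack has shadow price 0 → assembly.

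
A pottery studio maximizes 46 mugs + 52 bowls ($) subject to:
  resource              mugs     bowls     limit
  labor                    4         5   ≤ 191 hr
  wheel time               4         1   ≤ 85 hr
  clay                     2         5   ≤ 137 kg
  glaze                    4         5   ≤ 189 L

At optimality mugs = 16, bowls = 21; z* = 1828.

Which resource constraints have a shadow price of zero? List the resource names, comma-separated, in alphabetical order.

glaze, labor

labor: 169/191 (slack 22)
wheel time: 85/85 (binding)
clay: 137/137 (binding)
glaze: 169/189 (slack 20)
By complementary slackness, a constraint with positive slack has shadow price 0 → glaze, labor.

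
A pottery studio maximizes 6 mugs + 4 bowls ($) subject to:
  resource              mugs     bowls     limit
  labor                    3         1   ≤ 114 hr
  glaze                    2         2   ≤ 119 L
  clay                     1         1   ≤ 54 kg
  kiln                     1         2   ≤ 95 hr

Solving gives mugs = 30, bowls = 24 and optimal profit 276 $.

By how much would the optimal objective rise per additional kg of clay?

Binding: labor and clay. Non-binding: glaze (11 unused), kiln (17 unused).
Since glaze, kiln are not tight, their duals are 0.
The binding rows give the dual system: 3·y_labor + 1·y_clay = 6 and 1·y_labor + 1·y_clay = 4.
→ y_labor = 1 and y_clay = 3.
Shadow price of clay = 3.

3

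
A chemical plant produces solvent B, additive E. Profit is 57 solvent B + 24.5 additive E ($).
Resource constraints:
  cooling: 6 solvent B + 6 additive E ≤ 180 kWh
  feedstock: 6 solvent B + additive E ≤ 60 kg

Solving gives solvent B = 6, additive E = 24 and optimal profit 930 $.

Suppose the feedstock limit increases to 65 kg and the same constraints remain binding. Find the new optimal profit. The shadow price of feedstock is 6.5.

Δb = 5, so new z* = 930 + (6.5)·(5) = 930 + 32.5 = 962.5.

962.5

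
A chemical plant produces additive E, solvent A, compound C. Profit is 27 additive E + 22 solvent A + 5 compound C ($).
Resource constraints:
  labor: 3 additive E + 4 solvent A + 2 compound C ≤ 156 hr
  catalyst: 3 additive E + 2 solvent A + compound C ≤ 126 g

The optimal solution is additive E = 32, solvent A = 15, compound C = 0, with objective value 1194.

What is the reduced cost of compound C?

-6

Check each constraint at x*: labor 156/156 (tight); catalyst 126/126 (tight).
The binding rows give the dual system: 3·y_labor + 3·y_catalyst = 27 and 4·y_labor + 2·y_catalyst = 22.
→ y_labor = 2 and y_catalyst = 7.
Reduced cost of compound C: c₃ − yᵀa₃ = 5 − (2·2 + 7·1) = 5 − 11 = -6.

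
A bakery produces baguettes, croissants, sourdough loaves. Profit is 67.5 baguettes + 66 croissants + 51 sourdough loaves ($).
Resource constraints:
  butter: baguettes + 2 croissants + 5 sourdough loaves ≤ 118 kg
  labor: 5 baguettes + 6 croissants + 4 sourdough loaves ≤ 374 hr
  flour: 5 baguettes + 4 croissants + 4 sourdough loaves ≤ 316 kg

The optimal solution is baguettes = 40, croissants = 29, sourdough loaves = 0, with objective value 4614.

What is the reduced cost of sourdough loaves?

At the optimum: butter uses 98 of 118 (slack = 20); labor uses 374 of 374 (binding); flour uses 316 of 316 (binding).
Slack constraints have shadow price 0 (complementary slackness).
The binding rows give the dual system: 5·y_labor + 5·y_flour = 67.5 and 6·y_labor + 4·y_flour = 66.
Solving: y_labor = 6, y_flour = 7.5.
Reduced cost of sourdough loaves: c₃ − yᵀa₃ = 51 − (6·4 + 7.5·4) = 51 − 54 = -3.

-3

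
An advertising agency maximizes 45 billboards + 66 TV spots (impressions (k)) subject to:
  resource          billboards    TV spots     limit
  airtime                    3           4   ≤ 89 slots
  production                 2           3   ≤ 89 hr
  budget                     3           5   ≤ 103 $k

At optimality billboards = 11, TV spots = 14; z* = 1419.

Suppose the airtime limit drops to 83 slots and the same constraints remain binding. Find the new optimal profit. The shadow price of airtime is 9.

1365

Δb = -6, so new z* = 1419 + (9)·(-6) = 1419 − 54 = 1365.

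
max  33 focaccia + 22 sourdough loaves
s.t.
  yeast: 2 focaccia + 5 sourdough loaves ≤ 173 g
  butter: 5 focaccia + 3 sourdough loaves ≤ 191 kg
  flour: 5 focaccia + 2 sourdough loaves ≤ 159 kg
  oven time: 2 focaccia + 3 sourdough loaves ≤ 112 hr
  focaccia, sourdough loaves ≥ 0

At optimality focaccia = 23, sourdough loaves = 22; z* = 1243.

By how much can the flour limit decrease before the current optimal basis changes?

Binding constraints: flour, oven time. The basis is B = [[5,2],[2,3]] with det 11.
Per unit decrease in flour, x* moves by d = (-0.2727, 0.1818).
The basis stays optimal until yeast becomes binding; allowable decrease = 46.75 kg.

46.75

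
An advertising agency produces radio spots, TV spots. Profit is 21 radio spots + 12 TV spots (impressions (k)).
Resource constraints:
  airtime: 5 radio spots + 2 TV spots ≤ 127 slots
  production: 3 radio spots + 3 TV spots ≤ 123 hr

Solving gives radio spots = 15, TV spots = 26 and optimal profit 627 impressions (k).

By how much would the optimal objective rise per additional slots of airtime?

3

Check each constraint at x*: airtime 127/127 (tight); production 123/123 (tight).
From A_Bᵀ y = c: 5·y_airtime + 3·y_production = 21; 2·y_airtime + 3·y_production = 12.
This yields shadow prices y_airtime = 3, y_production = 2.
Shadow price of airtime = 3.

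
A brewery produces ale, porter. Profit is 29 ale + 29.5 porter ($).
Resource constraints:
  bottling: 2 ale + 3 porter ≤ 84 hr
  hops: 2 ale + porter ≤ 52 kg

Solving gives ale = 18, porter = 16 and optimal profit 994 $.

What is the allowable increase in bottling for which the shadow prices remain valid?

72

Binding constraints: bottling, hops. The basis is B = [[2,3],[2,1]] with det -4.
Per unit increase in bottling, x* moves by d = (-0.25, 0.5).
The basis stays optimal until ale reaches 0; allowable increase = 72 hr.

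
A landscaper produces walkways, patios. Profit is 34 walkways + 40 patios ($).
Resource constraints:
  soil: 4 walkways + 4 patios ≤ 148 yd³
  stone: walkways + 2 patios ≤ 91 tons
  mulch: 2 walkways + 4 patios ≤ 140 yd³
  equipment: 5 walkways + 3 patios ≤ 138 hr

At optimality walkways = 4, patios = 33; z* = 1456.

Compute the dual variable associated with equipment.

0

Binding: soil and mulch. Non-binding: stone (21 unused), equipment (19 unused).
Slack constraints have shadow price 0 (complementary slackness).
The binding rows give the dual system: 4·y_soil + 2·y_mulch = 34 and 4·y_soil + 4·y_mulch = 40.
→ y_soil = 7 and y_mulch = 3.
Shadow price of equipment = 0.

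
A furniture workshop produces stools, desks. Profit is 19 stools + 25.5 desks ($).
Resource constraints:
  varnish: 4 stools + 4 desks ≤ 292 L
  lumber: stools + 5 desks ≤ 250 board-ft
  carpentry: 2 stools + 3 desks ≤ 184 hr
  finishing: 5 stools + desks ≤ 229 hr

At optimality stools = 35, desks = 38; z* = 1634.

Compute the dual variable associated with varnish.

At the optimum: varnish uses 292 of 292 (binding); lumber uses 225 of 250 (slack = 25); carpentry uses 184 of 184 (binding); finishing uses 213 of 229 (slack = 16).
By complementary slackness, y = 0 for the non-binding constraints.
The binding rows give the dual system: 4·y_varnish + 2·y_carpentry = 19 and 4·y_varnish + 3·y_carpentry = 25.5.
→ y_varnish = 1.5 and y_carpentry = 6.5.
Shadow price of varnish = 1.5.

1.5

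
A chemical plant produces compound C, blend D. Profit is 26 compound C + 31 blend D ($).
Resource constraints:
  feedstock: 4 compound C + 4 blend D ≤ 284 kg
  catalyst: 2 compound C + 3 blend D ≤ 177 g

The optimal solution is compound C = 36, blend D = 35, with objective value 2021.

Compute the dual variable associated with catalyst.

Check each constraint at x*: feedstock 284/284 (tight); catalyst 177/177 (tight).
The binding rows give the dual system: 4·y_feedstock + 2·y_catalyst = 26 and 4·y_feedstock + 3·y_catalyst = 31.
→ y_feedstock = 4 and y_catalyst = 5.
Shadow price of catalyst = 5.

5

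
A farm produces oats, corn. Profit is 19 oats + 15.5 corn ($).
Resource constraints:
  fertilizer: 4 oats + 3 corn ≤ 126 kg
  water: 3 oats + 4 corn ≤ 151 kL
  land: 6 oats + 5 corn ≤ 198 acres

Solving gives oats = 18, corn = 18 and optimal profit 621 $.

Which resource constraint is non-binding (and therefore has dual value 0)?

water

fertilizer: 126/126 (binding)
water: 126/151 (slack 25)
land: 198/198 (binding)
By complementary slackness, a constraint with positive slack has shadow price 0 → water.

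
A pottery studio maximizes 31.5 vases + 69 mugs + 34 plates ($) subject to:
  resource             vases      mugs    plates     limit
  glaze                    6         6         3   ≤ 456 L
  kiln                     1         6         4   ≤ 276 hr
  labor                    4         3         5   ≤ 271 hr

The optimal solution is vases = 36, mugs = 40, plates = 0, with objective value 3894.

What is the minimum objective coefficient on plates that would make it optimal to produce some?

Check each constraint at x*: glaze 456/456 (tight); kiln 276/276 (tight); labor 264/271 (slack 7).
By complementary slackness, y = 0 for the non-binding constraint.
The binding rows give the dual system: 6·y_glaze + 1·y_kiln = 31.5 and 6·y_glaze + 6·y_kiln = 69.
This yields shadow prices y_glaze = 4, y_kiln = 7.5.
plates enters the basis when its profit ≥ yᵀa₃ = 4·3 + 7.5·4 = 42.

42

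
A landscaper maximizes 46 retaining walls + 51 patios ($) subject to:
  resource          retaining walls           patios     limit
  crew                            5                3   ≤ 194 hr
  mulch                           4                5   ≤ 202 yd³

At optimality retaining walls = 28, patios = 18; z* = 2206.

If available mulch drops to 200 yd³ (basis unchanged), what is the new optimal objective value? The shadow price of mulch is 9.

2188

Δb = -2, so new z* = 2206 + (9)·(-2) = 2206 − 18 = 2188.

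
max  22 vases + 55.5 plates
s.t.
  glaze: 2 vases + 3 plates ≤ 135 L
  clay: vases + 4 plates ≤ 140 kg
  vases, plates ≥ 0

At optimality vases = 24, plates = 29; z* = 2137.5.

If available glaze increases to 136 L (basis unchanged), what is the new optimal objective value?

Check each constraint at x*: glaze 135/135 (tight); clay 140/140 (tight).
Dual feasibility on the basic columns requires 2·y_glaze + 1·y_clay = 22, 3·y_glaze + 4·y_clay = 55.5.
Solving: y_glaze = 6.5, y_clay = 9.
Δz = y_glaze·Δb = 6.5 × (1) = 6.5, so new z* = 2137.5 + 6.5 = 2144.

2144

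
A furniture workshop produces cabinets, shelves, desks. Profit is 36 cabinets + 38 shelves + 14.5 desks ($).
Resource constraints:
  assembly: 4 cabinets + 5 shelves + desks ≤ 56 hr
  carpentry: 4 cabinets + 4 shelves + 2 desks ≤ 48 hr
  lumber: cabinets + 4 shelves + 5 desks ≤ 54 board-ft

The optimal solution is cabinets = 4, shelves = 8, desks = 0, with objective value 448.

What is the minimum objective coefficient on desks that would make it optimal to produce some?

At the optimum: assembly uses 56 of 56 (binding); carpentry uses 48 of 48 (binding); lumber uses 36 of 54 (slack = 18).
Since lumber is not tight, its dual is 0.
The binding rows give the dual system: 4·y_assembly + 4·y_carpentry = 36 and 5·y_assembly + 4·y_carpentry = 38.
This yields shadow prices y_assembly = 2, y_carpentry = 7.
desks enters the basis when its profit ≥ yᵀa₃ = 2·1 + 7·2 = 16.

16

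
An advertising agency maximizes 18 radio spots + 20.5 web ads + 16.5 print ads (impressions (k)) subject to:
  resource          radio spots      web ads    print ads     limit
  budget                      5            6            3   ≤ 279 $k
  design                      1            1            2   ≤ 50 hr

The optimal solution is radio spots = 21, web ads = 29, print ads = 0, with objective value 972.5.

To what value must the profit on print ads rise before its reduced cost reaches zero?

18.5

At the optimum: budget uses 279 of 279 (binding); design uses 50 of 50 (binding).
From A_Bᵀ y = c: 5·y_budget + 1·y_design = 18; 6·y_budget + 1·y_design = 20.5.
Solving: y_budget = 2.5, y_design = 5.5.
print ads enters the basis when its profit ≥ yᵀa₃ = 2.5·3 + 5.5·2 = 18.5.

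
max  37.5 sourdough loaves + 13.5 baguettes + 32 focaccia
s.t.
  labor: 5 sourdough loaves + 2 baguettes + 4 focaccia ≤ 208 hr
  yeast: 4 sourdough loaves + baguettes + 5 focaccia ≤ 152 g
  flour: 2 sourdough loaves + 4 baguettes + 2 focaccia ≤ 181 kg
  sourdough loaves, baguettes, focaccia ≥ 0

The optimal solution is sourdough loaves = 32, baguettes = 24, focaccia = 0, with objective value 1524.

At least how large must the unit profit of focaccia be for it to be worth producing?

Check each constraint at x*: labor 208/208 (tight); yeast 152/152 (tight); flour 160/181 (slack 21).
Slack constraints have shadow price 0 (complementary slackness).
The binding rows give the dual system: 5·y_labor + 4·y_yeast = 37.5 and 2·y_labor + 1·y_yeast = 13.5.
Solving: y_labor = 5.5, y_yeast = 2.5.
focaccia enters the basis when its profit ≥ yᵀa₃ = 5.5·4 + 2.5·5 = 34.5.

34.5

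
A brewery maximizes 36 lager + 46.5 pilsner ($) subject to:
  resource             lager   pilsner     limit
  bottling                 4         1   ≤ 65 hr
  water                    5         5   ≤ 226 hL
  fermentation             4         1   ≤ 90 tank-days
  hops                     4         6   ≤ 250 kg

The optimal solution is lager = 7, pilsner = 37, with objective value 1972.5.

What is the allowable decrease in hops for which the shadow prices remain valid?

185

Binding constraints: bottling, hops. The basis is B = [[4,1],[4,6]] with det 20.
Per unit decrease in hops, x* moves by d = (0.05, -0.2).
The basis stays optimal until pilsner reaches 0; allowable decrease = 185 kg.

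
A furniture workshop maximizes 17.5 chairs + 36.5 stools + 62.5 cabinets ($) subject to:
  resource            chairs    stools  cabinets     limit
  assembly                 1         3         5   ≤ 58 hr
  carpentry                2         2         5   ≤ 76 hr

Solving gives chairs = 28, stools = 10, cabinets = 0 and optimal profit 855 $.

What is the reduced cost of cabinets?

-5

At the optimum: assembly uses 58 of 58 (binding); carpentry uses 76 of 76 (binding).
Dual feasibility on the basic columns requires 1·y_assembly + 2·y_carpentry = 17.5, 3·y_assembly + 2·y_carpentry = 36.5.
→ y_assembly = 9.5 and y_carpentry = 4.
Reduced cost of cabinets: c₃ − yᵀa₃ = 62.5 − (9.5·5 + 4·5) = 62.5 − 67.5 = -5.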